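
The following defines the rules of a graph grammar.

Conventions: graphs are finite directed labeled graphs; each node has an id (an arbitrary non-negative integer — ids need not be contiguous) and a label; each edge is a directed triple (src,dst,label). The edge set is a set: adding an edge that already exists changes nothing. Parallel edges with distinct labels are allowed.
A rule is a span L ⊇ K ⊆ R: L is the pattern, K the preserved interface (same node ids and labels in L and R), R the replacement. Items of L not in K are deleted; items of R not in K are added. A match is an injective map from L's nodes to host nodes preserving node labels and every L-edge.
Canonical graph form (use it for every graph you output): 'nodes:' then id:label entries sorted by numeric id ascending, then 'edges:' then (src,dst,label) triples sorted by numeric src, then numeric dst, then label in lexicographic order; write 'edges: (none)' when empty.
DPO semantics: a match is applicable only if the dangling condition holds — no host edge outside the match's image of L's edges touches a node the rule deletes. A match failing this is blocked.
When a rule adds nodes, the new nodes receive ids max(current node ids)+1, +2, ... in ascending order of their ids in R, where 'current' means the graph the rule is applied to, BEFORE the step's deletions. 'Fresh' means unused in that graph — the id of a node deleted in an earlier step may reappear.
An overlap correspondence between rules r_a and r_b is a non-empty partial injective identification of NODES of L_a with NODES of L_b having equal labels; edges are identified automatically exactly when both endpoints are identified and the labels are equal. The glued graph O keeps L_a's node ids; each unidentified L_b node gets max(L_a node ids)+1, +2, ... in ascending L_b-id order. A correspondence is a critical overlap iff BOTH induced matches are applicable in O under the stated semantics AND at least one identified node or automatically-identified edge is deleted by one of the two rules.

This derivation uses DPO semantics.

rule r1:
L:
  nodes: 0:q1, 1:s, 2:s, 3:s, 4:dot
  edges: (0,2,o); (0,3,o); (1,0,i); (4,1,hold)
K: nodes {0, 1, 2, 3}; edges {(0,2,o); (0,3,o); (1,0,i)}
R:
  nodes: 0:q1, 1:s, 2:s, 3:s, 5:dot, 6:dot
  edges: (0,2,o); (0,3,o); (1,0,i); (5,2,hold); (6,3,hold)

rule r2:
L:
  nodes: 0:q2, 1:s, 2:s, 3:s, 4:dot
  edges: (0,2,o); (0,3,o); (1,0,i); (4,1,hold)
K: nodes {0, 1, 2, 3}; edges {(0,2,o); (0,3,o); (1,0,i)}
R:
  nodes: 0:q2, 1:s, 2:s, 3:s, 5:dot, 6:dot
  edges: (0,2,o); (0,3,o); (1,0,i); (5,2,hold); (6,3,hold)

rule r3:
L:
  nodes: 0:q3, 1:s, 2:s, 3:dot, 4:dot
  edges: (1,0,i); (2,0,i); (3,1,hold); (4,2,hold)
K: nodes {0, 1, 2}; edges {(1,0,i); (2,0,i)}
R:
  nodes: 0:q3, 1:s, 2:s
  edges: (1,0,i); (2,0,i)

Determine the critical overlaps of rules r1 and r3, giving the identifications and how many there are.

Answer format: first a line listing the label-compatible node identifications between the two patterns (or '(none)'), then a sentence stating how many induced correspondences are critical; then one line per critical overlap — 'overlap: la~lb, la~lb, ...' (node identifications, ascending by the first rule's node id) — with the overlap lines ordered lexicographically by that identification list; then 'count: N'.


label-compatible node identifications between L(r1) and L(r3): 1~1, 1~2, 2~1, 2~2, 3~1, 3~2, 4~3, 4~4
6 of the induced correspondences are critical overlaps of r1 and r3.
overlap: 1~1, 2~2, 4~3
overlap: 1~1, 3~2, 4~3
overlap: 1~1, 4~3
overlap: 1~2, 2~1, 4~4
overlap: 1~2, 3~1, 4~4
overlap: 1~2, 4~4
count: 6


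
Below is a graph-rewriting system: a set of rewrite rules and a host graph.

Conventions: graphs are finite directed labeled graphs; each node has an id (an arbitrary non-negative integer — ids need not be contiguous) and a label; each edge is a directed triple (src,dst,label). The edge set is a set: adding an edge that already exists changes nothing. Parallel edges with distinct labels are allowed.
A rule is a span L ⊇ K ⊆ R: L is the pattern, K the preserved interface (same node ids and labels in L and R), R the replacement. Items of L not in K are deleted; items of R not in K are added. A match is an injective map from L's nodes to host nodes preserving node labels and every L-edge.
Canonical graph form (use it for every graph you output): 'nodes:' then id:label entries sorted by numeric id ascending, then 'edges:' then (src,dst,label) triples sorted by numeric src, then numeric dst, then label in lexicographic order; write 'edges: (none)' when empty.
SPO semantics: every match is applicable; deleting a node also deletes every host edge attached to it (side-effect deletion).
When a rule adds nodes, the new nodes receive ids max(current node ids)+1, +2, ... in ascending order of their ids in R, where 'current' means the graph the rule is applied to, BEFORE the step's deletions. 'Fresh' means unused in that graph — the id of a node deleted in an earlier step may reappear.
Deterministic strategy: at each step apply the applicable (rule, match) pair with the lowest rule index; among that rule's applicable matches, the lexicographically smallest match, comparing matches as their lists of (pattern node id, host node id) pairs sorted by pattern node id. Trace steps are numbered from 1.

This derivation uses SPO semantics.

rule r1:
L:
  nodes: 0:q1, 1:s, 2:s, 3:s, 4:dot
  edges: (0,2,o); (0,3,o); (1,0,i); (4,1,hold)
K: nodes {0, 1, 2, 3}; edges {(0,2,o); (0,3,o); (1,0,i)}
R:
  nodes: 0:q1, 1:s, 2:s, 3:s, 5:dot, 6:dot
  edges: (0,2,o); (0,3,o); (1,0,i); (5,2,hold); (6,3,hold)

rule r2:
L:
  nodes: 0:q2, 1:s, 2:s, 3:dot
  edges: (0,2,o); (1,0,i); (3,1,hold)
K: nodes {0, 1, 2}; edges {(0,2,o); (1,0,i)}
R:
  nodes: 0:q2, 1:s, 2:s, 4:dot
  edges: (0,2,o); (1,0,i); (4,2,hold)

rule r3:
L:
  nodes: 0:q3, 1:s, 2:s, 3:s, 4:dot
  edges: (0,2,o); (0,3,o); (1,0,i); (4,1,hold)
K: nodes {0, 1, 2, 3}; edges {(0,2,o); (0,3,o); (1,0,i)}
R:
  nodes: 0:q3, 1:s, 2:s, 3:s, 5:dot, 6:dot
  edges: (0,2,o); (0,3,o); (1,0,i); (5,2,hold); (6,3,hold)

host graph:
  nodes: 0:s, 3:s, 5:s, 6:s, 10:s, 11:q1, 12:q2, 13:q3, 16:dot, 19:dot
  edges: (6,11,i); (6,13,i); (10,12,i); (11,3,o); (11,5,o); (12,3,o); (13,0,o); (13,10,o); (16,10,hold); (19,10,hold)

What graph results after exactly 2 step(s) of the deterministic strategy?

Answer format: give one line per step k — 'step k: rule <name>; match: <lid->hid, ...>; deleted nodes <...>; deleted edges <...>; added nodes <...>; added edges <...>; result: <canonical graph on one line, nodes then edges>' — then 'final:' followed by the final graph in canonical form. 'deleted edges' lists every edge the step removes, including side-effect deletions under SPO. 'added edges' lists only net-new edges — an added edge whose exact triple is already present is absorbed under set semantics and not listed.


step 1: rule r2; match: 0->12, 1->10, 2->3, 3->16; deleted nodes 16; deleted edges (16,10,hold); added nodes 20; added edges (20,3,hold); result: nodes: 0:s, 3:s, 5:s, 6:s, 10:s, 11:q1, 12:q2, 13:q3, 19:dot, 20:dot edges: (6,11,i); (6,13,i); (10,12,i); (11,3,o); (11,5,o); (12,3,o); (13,0,o); (13,10,o); (19,10,hold); (20,3,hold)
step 2: rule r2; match: 0->12, 1->10, 2->3, 3->19; deleted nodes 19; deleted edges (19,10,hold); added nodes 21; added edges (21,3,hold); result: nodes: 0:s, 3:s, 5:s, 6:s, 10:s, 11:q1, 12:q2, 13:q3, 20:dot, 21:dot edges: (6,11,i); (6,13,i); (10,12,i); (11,3,o); (11,5,o); (12,3,o); (13,0,o); (13,10,o); (20,3,hold); (21,3,hold)
final:
nodes: 0:s, 3:s, 5:s, 6:s, 10:s, 11:q1, 12:q2, 13:q3, 20:dot, 21:dot
edges: (6,11,i); (6,13,i); (10,12,i); (11,3,o); (11,5,o); (12,3,o); (13,0,o); (13,10,o); (20,3,hold); (21,3,hold)


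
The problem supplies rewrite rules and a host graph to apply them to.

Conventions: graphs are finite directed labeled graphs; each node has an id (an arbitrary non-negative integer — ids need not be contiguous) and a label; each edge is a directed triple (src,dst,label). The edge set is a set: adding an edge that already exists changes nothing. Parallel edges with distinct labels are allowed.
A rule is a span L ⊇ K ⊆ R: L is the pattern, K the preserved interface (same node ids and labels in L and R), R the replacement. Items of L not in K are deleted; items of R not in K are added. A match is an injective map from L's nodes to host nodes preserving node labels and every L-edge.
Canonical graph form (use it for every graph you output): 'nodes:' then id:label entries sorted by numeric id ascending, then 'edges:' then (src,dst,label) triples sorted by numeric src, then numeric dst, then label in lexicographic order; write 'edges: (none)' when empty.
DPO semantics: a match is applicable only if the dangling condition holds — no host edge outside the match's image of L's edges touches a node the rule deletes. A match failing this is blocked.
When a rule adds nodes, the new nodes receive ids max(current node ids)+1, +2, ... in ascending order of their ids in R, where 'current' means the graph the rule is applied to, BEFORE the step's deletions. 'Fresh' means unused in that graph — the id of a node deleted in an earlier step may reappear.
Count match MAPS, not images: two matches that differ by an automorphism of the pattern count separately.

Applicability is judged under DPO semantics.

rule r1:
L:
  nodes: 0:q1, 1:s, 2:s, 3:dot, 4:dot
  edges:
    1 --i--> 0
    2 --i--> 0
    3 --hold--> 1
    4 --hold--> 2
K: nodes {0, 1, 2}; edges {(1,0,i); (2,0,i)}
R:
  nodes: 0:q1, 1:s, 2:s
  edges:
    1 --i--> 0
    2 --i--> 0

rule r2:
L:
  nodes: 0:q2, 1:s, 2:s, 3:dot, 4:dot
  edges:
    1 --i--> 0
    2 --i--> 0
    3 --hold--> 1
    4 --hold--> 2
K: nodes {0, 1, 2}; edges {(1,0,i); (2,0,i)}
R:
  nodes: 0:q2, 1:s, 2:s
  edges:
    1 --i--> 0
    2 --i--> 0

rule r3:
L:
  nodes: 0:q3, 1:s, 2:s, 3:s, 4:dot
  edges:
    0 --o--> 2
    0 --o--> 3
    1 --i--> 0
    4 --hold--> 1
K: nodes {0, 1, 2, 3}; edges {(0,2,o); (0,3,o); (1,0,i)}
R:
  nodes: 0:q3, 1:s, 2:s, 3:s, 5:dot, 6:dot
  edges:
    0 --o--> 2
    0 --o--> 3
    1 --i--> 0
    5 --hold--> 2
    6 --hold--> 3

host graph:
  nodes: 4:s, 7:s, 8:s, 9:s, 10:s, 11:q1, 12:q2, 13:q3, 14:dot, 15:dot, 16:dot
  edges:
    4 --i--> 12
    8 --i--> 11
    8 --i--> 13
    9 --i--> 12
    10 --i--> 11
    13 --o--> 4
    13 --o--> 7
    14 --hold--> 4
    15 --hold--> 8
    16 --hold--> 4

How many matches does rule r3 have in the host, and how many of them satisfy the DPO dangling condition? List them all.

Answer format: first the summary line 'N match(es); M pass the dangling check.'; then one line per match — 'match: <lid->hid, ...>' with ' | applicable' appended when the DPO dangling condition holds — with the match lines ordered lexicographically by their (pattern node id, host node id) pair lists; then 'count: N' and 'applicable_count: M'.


2 match(es); 2 pass the dangling check.
match: 0->13, 1->8, 2->4, 3->7, 4->15 | applicable
match: 0->13, 1->8, 2->7, 3->4, 4->15 | applicable
count: 2
applicable_count: 2


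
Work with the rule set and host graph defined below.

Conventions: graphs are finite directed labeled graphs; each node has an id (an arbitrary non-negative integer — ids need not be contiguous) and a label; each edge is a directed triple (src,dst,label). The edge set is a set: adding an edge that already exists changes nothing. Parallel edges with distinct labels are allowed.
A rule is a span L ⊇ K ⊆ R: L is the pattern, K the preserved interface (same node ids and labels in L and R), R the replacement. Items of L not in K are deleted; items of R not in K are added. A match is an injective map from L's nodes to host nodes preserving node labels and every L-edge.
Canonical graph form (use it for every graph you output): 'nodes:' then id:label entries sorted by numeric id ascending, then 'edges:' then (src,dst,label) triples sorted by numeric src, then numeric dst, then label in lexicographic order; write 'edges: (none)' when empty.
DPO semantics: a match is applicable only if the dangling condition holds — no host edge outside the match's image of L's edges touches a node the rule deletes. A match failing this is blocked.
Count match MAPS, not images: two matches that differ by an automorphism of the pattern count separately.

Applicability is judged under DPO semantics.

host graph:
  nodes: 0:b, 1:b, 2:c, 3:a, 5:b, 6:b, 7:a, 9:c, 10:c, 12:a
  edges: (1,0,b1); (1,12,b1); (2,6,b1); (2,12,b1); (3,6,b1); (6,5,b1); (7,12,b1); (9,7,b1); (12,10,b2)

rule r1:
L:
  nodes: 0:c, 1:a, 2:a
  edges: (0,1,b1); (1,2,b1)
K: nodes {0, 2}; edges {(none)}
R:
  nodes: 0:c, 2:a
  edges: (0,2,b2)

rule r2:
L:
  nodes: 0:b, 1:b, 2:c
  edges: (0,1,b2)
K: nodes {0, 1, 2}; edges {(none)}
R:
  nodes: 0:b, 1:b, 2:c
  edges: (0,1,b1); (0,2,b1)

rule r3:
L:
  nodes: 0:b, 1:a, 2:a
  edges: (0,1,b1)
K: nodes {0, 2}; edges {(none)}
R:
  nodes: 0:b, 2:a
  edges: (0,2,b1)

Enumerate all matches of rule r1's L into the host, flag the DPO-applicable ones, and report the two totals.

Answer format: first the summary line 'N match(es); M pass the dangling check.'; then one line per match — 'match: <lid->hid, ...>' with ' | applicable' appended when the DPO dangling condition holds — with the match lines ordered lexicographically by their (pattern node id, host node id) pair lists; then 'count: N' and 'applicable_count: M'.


1 match(es); 1 pass the dangling check.
match: 0->9, 1->7, 2->12 | applicable
count: 1
applicable_count: 1


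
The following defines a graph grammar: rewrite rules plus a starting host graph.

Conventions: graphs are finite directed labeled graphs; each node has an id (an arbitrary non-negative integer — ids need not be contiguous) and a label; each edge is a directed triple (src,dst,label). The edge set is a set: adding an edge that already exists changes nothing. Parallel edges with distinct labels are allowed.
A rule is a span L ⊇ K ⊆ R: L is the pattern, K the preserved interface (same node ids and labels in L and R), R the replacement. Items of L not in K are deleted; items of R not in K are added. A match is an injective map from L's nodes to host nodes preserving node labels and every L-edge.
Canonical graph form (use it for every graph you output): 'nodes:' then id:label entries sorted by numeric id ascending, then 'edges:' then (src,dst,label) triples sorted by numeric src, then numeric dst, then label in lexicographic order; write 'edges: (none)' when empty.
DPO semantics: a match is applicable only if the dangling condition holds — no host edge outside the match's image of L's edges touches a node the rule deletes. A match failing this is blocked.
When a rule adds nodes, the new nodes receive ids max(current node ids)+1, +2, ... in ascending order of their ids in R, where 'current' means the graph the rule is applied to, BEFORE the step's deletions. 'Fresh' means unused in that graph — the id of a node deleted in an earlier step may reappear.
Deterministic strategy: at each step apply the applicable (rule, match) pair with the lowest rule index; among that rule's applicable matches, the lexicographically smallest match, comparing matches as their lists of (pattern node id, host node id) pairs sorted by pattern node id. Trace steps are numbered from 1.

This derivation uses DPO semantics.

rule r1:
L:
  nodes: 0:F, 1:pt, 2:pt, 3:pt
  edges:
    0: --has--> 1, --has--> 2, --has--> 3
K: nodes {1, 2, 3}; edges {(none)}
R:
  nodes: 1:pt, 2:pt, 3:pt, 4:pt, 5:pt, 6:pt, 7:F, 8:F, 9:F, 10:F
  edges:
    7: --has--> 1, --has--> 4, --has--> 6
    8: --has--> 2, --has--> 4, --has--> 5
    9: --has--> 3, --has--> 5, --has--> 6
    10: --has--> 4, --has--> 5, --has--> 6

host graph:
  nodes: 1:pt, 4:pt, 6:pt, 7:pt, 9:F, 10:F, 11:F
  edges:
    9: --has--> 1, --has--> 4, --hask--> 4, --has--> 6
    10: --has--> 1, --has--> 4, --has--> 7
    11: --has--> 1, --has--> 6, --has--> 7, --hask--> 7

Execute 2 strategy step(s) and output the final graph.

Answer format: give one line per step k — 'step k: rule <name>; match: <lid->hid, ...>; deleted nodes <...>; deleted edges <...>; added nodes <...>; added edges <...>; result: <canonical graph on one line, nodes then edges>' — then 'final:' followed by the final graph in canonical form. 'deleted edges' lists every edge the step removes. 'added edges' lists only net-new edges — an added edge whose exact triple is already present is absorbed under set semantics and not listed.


step 1: rule r1; match: 0->10, 1->1, 2->4, 3->7; deleted nodes 10; deleted edges (10,1,has); (10,4,has); (10,7,has); added nodes 12, 13, 14, 15, 16, 17, 18; added edges (15,1,has); (15,12,has); (15,14,has); (16,4,has); (16,12,has); (16,13,has); (17,7,has); (17,13,has); (17,14,has); (18,12,has); (18,13,has); (18,14,has); result: nodes: 1:pt, 4:pt, 6:pt, 7:pt, 9:F, 11:F, 12:pt, 13:pt, 14:pt, 15:F, 16:F, 17:F, 18:F edges: (9,1,has); (9,4,has); (9,4,hask); (9,6,has); (11,1,has); (11,6,has); (11,7,has); (11,7,hask); (15,1,has); (15,12,has); (15,14,has); (16,4,has); (16,12,has); (16,13,has); (17,7,has); (17,13,has); (17,14,has); (18,12,has); (18,13,has); (18,14,has)
step 2: rule r1; match: 0->15, 1->1, 2->12, 3->14; deleted nodes 15; deleted edges (15,1,has); (15,12,has); (15,14,has); added nodes 19, 20, 21, 22, 23, 24, 25; added edges (22,1,has); (22,19,has); (22,21,has); (23,12,has); (23,19,has); (23,20,has); (24,14,has); (24,20,has); (24,21,has); (25,19,has); (25,20,has); (25,21,has); result: nodes: 1:pt, 4:pt, 6:pt, 7:pt, 9:F, 11:F, 12:pt, 13:pt, 14:pt, 16:F, 17:F, 18:F, 19:pt, 20:pt, 21:pt, 22:F, 23:F, 24:F, 25:F edges: (9,1,has); (9,4,has); (9,4,hask); (9,6,has); (11,1,has); (11,6,has); (11,7,has); (11,7,hask); (16,4,has); (16,12,has); (16,13,has); (17,7,has); (17,13,has); (17,14,has); (18,12,has); (18,13,has); (18,14,has); (22,1,has); (22,19,has); (22,21,has); (23,12,has); (23,19,has); (23,20,has); (24,14,has); (24,20,has); (24,21,has); (25,19,has); (25,20,has); (25,21,has)
final:
nodes: 1:pt, 4:pt, 6:pt, 7:pt, 9:F, 11:F, 12:pt, 13:pt, 14:pt, 16:F, 17:F, 18:F, 19:pt, 20:pt, 21:pt, 22:F, 23:F, 24:F, 25:F
edges: (9,1,has); (9,4,has); (9,4,hask); (9,6,has); (11,1,has); (11,6,has); (11,7,has); (11,7,hask); (16,4,has); (16,12,has); (16,13,has); (17,7,has); (17,13,has); (17,14,has); (18,12,has); (18,13,has); (18,14,has); (22,1,has); (22,19,has); (22,21,has); (23,12,has); (23,19,has); (23,20,has); (24,14,has); (24,20,has); (24,21,has); (25,19,has); (25,20,has); (25,21,has)


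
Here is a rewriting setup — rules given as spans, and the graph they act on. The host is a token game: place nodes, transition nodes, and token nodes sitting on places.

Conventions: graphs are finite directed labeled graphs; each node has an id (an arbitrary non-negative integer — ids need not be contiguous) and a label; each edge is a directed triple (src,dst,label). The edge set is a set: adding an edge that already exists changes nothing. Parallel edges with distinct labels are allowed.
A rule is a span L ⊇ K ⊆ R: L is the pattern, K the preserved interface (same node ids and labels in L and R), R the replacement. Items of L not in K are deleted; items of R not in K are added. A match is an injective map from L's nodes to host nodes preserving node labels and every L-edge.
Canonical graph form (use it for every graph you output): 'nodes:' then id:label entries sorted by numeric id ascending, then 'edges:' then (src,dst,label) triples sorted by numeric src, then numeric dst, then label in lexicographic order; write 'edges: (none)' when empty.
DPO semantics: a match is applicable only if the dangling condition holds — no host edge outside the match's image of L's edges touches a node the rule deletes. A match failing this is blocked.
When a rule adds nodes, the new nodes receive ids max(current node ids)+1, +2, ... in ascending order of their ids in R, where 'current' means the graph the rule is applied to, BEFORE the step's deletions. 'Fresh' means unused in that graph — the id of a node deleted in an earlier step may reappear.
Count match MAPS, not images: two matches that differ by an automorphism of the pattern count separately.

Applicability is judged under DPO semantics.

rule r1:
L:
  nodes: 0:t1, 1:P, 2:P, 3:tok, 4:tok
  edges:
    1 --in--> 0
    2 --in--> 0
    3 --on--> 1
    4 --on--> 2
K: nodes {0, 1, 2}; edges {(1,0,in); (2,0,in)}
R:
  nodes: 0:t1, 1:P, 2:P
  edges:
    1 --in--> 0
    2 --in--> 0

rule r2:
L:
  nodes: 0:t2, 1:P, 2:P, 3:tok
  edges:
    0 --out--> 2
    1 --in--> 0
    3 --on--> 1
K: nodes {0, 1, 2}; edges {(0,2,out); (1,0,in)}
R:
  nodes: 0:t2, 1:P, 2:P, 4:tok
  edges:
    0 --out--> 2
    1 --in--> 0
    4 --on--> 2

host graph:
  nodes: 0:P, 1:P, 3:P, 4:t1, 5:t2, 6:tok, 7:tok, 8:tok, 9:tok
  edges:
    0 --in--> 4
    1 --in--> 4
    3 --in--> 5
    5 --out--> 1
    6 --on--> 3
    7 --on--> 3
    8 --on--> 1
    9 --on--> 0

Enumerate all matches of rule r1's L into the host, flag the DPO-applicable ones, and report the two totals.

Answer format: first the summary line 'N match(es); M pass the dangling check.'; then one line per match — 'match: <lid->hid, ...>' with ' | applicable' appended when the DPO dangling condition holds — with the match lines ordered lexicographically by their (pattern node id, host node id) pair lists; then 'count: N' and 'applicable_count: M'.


2 match(es); 2 pass the dangling check.
match: 0->4, 1->0, 2->1, 3->9, 4->8 | applicable
match: 0->4, 1->1, 2->0, 3->8, 4->9 | applicable
count: 2
applicable_count: 2


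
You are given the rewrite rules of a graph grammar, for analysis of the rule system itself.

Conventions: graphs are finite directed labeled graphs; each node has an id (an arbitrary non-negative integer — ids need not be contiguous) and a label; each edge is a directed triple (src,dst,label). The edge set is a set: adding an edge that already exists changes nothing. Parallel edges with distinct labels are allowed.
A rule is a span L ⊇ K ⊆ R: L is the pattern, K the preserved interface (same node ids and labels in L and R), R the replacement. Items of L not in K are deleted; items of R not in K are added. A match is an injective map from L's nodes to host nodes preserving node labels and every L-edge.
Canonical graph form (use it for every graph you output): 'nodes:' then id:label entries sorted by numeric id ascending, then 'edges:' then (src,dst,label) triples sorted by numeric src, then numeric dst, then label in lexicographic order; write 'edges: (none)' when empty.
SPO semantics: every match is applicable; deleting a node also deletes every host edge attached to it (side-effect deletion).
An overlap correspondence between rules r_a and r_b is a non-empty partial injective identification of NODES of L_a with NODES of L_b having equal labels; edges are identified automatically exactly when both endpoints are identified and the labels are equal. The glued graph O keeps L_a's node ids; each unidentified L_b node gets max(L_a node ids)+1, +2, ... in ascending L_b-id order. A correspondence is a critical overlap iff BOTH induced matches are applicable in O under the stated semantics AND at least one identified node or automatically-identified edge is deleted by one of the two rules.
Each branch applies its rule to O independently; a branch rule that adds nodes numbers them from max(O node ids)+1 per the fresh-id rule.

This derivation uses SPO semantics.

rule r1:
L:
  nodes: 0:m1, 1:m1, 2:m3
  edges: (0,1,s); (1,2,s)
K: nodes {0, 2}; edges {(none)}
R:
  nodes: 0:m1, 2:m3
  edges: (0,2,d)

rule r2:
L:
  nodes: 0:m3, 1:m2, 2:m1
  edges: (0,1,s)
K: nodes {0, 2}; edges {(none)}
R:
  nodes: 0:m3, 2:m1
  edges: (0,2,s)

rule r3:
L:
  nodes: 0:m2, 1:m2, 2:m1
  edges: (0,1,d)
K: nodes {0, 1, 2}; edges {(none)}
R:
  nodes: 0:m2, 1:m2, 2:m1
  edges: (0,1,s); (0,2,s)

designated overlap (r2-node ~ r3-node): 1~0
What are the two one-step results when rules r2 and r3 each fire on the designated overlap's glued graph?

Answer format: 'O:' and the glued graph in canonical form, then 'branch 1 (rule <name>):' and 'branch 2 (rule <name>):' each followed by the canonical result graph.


O:
nodes: 0:m3, 1:m2, 2:m1, 3:m2, 4:m1
edges: (0,1,s); (1,3,d)
branch 1 (rule r2):
nodes: 0:m3, 2:m1, 3:m2, 4:m1
edges: (0,2,s)
branch 2 (rule r3):
nodes: 0:m3, 1:m2, 2:m1, 3:m2, 4:m1
edges: (0,1,s); (1,3,s); (1,4,s)


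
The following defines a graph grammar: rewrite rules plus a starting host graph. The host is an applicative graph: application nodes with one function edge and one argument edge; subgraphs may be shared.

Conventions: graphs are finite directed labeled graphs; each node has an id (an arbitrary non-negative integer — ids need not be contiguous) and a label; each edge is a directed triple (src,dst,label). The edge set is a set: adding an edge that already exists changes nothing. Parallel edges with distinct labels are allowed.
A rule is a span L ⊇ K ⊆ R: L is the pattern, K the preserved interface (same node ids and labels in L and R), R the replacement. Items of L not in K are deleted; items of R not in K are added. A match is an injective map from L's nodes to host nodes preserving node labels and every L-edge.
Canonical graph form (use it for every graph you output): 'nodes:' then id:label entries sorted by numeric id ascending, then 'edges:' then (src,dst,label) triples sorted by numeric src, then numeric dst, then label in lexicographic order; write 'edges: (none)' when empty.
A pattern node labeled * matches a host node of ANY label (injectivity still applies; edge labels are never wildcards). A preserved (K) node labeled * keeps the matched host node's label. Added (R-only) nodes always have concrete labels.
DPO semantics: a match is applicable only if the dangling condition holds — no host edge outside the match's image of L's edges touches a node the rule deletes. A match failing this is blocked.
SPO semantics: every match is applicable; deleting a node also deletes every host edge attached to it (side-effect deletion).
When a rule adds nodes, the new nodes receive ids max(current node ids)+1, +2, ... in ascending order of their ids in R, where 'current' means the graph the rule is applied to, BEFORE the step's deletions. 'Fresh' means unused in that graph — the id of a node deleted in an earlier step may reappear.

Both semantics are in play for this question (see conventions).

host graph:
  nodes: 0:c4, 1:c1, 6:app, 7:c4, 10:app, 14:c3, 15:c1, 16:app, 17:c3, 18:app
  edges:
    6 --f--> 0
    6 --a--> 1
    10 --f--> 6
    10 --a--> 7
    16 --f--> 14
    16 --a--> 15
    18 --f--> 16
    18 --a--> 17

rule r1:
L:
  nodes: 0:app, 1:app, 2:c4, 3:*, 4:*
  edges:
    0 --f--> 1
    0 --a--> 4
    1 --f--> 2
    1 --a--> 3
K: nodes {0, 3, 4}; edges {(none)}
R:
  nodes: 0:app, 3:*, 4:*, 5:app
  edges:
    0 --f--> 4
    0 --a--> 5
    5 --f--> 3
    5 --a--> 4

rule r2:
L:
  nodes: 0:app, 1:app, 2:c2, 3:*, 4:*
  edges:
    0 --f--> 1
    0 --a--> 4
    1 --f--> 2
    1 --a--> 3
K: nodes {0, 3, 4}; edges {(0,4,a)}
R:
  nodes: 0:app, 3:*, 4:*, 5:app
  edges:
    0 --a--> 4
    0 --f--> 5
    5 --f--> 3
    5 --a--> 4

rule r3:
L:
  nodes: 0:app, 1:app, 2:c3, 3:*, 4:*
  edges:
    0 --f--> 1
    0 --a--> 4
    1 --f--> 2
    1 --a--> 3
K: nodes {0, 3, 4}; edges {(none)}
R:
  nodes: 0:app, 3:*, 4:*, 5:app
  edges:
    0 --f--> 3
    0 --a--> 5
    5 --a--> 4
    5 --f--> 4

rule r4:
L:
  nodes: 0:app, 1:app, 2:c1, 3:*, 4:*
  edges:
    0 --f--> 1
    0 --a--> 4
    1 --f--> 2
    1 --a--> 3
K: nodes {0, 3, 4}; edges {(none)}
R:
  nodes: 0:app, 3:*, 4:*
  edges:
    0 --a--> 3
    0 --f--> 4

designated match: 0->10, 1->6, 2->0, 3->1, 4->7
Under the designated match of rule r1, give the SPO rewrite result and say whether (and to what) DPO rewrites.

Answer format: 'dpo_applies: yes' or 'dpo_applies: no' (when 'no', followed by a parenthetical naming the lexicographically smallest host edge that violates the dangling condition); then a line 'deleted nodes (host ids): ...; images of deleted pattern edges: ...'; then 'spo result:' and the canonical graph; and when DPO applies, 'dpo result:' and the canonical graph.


dpo_applies: yes
deleted nodes (host ids): 0, 6; images of deleted pattern edges: (6,0,f); (6,1,a); (10,6,f); (10,7,a)
spo result:
nodes: 1:c1, 7:c4, 10:app, 14:c3, 15:c1, 16:app, 17:c3, 18:app, 19:app
edges: (10,7,f); (10,19,a); (16,14,f); (16,15,a); (18,16,f); (18,17,a); (19,1,f); (19,7,a)
dpo result:
nodes: 1:c1, 7:c4, 10:app, 14:c3, 15:c1, 16:app, 17:c3, 18:app, 19:app
edges: (10,7,f); (10,19,a); (16,14,f); (16,15,a); (18,16,f); (18,17,a); (19,1,f); (19,7,a)


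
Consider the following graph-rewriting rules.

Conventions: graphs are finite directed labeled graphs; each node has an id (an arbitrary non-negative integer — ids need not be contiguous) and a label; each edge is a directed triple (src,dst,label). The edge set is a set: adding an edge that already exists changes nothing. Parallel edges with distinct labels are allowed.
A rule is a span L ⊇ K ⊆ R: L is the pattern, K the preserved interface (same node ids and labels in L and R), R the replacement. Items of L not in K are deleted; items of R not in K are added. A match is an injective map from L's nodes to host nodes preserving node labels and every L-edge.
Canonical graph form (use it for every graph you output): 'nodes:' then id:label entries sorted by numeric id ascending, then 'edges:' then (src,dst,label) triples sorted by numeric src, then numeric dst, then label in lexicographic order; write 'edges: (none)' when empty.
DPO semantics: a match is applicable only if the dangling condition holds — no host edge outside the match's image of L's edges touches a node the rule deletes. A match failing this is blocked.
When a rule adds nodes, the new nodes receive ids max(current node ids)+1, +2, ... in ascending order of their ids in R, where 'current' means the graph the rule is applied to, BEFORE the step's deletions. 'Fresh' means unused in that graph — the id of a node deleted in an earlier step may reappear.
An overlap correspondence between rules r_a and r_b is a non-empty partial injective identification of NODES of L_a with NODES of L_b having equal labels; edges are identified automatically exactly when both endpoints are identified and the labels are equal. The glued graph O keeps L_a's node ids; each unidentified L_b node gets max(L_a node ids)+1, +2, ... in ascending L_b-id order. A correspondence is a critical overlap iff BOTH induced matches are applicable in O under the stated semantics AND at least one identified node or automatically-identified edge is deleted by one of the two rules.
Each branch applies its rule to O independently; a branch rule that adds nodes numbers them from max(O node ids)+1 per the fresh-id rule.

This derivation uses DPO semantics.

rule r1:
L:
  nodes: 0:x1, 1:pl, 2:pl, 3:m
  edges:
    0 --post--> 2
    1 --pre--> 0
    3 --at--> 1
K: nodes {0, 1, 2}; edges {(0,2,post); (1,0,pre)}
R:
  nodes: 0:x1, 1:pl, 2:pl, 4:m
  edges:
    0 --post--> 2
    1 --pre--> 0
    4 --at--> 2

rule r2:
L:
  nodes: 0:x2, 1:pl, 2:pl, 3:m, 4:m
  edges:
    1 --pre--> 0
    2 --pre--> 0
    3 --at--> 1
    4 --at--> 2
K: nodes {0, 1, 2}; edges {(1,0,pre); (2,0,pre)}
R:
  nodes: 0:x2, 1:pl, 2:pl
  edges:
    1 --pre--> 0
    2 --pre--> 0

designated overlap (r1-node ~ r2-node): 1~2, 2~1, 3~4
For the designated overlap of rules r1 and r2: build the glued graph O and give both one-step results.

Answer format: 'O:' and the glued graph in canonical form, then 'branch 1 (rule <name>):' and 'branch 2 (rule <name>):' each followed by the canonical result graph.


O:
nodes: 0:x1, 1:pl, 2:pl, 3:m, 4:x2, 5:m
edges: (0,2,post); (1,0,pre); (1,4,pre); (2,4,pre); (3,1,at); (5,2,at)
branch 1 (rule r1):
nodes: 0:x1, 1:pl, 2:pl, 4:x2, 5:m, 6:m
edges: (0,2,post); (1,0,pre); (1,4,pre); (2,4,pre); (5,2,at); (6,2,at)
branch 2 (rule r2):
nodes: 0:x1, 1:pl, 2:pl, 4:x2
edges: (0,2,post); (1,0,pre); (1,4,pre); (2,4,pre)


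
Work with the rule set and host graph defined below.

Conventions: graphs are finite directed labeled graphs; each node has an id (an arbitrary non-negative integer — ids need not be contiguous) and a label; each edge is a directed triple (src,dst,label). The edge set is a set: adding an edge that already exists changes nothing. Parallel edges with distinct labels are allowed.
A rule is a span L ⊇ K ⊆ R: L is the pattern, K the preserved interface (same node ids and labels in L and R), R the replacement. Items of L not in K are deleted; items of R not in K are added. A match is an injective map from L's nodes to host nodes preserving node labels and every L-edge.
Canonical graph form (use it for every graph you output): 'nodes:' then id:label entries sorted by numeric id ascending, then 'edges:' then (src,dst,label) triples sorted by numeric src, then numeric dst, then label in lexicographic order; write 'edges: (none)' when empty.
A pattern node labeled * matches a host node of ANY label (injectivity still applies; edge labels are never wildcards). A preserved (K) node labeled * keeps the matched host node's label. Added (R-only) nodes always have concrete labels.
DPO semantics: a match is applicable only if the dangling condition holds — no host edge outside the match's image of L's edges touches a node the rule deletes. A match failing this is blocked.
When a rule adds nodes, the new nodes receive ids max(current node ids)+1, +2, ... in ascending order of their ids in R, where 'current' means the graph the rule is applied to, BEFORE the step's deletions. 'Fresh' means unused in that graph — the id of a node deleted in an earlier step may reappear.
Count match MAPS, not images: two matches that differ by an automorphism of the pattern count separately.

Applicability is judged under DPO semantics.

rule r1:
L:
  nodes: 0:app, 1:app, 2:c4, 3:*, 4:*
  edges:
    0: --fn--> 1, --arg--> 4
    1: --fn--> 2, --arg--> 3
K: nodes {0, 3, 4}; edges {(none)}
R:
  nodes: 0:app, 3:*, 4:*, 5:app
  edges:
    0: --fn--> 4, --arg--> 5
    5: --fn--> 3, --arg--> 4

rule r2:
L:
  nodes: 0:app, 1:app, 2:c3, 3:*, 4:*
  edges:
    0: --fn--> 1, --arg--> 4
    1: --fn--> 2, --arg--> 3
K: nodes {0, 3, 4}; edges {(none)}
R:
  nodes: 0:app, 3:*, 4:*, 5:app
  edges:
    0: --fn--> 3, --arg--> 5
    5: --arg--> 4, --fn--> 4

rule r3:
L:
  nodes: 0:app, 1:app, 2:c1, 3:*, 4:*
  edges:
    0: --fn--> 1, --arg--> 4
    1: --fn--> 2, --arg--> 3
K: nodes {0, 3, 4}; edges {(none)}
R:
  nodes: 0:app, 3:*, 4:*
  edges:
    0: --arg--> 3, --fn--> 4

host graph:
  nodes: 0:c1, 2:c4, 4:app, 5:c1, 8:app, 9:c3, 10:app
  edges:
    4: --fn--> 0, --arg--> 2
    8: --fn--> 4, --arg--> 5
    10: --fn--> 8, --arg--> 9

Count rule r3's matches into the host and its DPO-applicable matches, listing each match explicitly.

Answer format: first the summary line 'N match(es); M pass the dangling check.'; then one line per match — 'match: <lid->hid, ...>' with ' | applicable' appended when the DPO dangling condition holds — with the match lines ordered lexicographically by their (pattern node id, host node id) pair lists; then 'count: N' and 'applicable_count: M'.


1 match(es); 1 pass the dangling check.
match: 0->8, 1->4, 2->0, 3->2, 4->5 | applicable
count: 1
applicable_count: 1


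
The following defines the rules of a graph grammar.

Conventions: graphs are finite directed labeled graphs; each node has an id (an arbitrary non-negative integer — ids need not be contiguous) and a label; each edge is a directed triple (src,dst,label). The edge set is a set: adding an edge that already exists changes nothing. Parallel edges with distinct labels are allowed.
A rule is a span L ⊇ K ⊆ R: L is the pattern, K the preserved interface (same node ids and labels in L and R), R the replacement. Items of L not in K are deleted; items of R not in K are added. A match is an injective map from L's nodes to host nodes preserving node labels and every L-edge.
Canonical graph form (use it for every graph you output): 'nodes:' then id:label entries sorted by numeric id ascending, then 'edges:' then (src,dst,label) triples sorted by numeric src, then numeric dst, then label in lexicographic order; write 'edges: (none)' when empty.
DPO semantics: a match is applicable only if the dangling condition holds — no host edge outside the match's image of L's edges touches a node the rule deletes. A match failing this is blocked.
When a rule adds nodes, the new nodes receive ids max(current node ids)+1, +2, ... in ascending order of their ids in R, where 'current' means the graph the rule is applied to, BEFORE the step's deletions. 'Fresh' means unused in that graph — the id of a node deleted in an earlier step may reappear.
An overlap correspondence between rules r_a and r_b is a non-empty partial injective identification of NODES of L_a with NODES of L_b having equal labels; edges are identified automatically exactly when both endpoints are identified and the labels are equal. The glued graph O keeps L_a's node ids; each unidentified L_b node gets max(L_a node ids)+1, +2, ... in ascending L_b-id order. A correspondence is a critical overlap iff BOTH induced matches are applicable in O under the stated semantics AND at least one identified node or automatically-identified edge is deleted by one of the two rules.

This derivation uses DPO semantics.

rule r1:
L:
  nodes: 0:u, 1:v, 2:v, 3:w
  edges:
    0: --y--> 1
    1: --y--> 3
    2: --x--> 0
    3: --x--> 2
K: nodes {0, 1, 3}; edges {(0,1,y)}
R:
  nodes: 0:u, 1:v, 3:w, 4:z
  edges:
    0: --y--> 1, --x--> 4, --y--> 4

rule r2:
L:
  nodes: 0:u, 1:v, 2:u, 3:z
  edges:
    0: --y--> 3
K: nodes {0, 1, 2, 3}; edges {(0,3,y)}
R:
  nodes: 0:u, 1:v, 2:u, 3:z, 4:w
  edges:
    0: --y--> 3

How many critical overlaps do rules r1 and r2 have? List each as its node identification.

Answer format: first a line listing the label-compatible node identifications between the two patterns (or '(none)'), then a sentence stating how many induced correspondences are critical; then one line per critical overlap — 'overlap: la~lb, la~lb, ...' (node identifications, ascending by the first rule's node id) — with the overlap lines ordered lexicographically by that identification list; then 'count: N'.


label-compatible node identifications between L(r1) and L(r2): 0~0, 0~2, 1~1, 2~1
3 of the induced correspondences are critical overlaps of r1 and r2.
overlap: 0~0, 2~1
overlap: 0~2, 2~1
overlap: 2~1
count: 3


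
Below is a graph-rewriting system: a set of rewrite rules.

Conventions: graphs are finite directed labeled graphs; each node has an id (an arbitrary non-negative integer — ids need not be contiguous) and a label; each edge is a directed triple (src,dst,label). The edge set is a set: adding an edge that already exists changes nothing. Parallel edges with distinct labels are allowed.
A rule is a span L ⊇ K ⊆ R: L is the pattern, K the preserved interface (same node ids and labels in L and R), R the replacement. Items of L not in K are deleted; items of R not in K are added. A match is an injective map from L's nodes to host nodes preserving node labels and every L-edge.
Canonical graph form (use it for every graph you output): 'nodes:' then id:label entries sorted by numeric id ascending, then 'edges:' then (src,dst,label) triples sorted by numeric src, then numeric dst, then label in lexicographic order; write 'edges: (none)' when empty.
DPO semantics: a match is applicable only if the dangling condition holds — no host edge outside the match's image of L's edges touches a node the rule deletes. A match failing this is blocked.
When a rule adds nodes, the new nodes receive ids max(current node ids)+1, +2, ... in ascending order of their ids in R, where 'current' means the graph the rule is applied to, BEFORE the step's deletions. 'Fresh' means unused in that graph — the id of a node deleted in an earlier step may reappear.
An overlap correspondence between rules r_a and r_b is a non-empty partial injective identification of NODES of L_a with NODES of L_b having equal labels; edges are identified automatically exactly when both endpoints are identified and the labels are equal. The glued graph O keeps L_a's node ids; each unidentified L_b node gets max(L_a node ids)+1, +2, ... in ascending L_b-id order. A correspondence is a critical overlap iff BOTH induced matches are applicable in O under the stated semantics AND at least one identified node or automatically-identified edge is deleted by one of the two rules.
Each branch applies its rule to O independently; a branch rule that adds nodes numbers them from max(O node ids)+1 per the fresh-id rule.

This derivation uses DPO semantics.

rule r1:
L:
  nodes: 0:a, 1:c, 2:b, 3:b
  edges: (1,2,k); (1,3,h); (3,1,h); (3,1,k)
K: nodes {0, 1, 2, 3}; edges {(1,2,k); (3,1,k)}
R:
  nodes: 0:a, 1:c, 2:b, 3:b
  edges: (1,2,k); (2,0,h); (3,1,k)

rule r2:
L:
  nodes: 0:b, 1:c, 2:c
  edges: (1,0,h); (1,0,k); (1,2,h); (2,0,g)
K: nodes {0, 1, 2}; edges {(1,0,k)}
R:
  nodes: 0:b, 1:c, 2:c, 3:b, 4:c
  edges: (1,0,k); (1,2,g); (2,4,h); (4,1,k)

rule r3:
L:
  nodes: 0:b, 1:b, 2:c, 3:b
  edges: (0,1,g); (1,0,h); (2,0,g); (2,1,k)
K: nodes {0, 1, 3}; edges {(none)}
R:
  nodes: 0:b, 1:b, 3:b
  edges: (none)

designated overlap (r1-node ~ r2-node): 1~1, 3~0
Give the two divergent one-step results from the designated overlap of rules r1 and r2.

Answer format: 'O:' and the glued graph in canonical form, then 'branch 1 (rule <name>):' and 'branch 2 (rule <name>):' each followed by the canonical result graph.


O:
nodes: 0:a, 1:c, 2:b, 3:b, 4:c
edges: (1,2,k); (1,3,h); (1,3,k); (1,4,h); (3,1,h); (3,1,k); (4,3,g)
branch 1 (rule r1):
nodes: 0:a, 1:c, 2:b, 3:b, 4:c
edges: (1,2,k); (1,3,k); (1,4,h); (2,0,h); (3,1,k); (4,3,g)
branch 2 (rule r2):
nodes: 0:a, 1:c, 2:b, 3:b, 4:c, 5:b, 6:c
edges: (1,2,k); (1,3,k); (1,4,g); (3,1,h); (3,1,k); (4,6,h); (6,1,k)
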